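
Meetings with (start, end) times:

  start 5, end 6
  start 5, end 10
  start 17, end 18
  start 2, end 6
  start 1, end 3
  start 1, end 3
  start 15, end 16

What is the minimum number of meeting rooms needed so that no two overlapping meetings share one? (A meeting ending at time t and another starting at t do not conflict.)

The answer is the maximum number of intervals overlapping at any instant.
Events (time:±→running): 1:+→1 1:+→2 2:+→3 … peak 3.

3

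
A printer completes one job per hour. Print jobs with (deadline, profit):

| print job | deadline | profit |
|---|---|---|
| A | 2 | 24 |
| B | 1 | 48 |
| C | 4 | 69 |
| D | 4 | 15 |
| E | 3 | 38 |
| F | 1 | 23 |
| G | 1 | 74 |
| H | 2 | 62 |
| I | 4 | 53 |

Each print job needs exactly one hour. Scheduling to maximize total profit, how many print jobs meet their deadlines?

4

Take jobs in profit order; each goes to the latest open slot no later than its deadline.
Profit order: G=74 C=69 H=62 I=53 B=48 E=38 A=24 F=23 D=15
Assign: G→slot 1, C→slot 4, H→slot 2, I→slot 3, B skipped, E skipped, A skipped, F skipped, D skipped.
Slots: [1:G] [2:H] [3:I] [4:C]
4 of 9 scheduled.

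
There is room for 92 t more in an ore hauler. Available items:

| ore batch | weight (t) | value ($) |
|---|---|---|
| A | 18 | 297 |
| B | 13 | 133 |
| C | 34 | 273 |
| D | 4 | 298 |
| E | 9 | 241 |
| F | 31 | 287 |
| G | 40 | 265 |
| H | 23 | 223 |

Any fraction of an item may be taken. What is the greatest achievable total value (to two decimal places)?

1423.45

Greedy by value/weight ratio, highest first.
Ratios (sorted): D 74.50, E 26.78, A 16.50, B 10.23, H 9.70, F 9.26, C 8.03, G 6.62
take D (4 @ 298); take E (9 @ 241); take A (18 @ 297); take B (13 @ 133); take H (23 @ 223); take 25/31 of F → 231.45. Capacity used 92/92.
Total value = 1423.45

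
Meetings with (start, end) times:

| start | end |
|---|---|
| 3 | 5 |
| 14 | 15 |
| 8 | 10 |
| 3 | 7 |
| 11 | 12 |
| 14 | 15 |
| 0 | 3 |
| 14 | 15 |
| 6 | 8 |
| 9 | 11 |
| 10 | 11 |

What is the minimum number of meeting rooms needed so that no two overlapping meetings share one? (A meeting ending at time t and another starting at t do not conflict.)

starts: [0, 3, 3, 6, 8, 9, 10, 11, 14, 14, 14]
ends:   [3, 5, 7, 8, 10, 11, 11, 12, 15, 15, 15]
s0→1 e3→0 s3→1 s3→2 e5→1 s6→2 e7→1 e8→0 s8→1 s9→2 e10→1 s10→2 e11→1 e11→0 s11→1 e12→0 s14→1 s14→2 s14→3  — peak 3.

3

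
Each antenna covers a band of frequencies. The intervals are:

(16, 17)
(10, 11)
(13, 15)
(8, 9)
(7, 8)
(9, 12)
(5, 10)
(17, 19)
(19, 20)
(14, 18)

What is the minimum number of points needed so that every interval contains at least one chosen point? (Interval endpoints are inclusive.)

5

By right end: [7,8]  [8,9]  [5,10]  [10,11]  [9,12]  [13,15]  [16,17]  [14,18]  [17,19]  [19,20]
[7,8] uncovered → point at 8; [10,11] uncovered → point at 11; [13,15] uncovered → point at 15; [16,17] uncovered → point at 17; [19,20] uncovered → point at 20.
Points: 8, 11, 15, 17, 20 (5 total).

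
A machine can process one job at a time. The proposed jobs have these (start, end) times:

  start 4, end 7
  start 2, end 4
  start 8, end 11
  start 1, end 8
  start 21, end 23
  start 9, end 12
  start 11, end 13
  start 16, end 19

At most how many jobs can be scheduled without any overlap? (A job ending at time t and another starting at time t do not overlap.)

6

Order by finish time; keep every interval that doesn't clash with the previous kept one.
By end time: (2,4), (4,7), (1,8), (8,11), (9,12), (11,13), (16,19), (21,23).
Pick (2,4); next start ≥ 4 → (4,7); next start ≥ 7 → (8,11); next start ≥ 11 → (11,13); next start ≥ 13 → (16,19); next start ≥ 19 → (21,23).
Selected 6 jobs.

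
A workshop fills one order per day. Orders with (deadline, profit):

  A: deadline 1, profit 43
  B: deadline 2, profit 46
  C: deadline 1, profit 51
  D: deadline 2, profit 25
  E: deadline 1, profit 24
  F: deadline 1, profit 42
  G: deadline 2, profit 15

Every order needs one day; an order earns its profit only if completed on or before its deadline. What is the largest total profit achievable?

97

Profit order: C=51 B=46 A=43 F=42 D=25 E=24 G=15
Assign: C→slot 1, B→slot 2, A skipped, F skipped, D skipped, E skipped, G skipped.
Slots: [1:C] [2:B]
Profit = 51 + 46 = 97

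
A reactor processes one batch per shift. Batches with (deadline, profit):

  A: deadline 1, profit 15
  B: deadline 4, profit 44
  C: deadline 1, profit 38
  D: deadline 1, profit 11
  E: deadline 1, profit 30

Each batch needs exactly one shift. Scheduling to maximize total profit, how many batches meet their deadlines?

Sort by profit descending; place each in the latest free slot ≤ its deadline.
Profit order: B=44 C=38 E=30 A=15 D=11
Assign: B→slot 4, C→slot 1, E skipped, A skipped, D skipped.
Slots: [1:C] [4:B]
2 of 5 scheduled.

2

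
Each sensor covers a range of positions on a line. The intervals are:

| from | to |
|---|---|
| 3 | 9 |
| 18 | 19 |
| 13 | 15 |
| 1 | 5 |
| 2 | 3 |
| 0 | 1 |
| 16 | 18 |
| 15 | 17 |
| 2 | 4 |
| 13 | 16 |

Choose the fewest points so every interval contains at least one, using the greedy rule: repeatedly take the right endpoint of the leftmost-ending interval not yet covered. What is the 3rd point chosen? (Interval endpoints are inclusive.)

Process intervals by earliest right end; each time one isn't hit yet, stab at its right endpoint.
Sorted: [0,1] [2,3] [2,4] [1,5] [3,9] [13,15] [13,16] [15,17] [16,18] [18,19]
{[0,1]} hit by 1; {[2,3],[2,4],[1,5],[3,9]} hit by 3; {[13,15],[13,16],[15,17]} hit by 15; {[16,18],[18,19]} hit by 18.
Points: 1, 3, 15, 18 (4 total).

15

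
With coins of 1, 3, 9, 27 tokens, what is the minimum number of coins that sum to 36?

2

36 = 1×27 + 1×9
Total coins = 1 + 1 = 2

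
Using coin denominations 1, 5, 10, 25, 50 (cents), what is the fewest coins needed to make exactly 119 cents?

Use the largest denomination that fits, subtract, and repeat.
119 − 2×50→19 − 1×10→9 − 1×5→4 − 4×1→0
Total coins = 2 + 1 + 1 + 4 = 8

8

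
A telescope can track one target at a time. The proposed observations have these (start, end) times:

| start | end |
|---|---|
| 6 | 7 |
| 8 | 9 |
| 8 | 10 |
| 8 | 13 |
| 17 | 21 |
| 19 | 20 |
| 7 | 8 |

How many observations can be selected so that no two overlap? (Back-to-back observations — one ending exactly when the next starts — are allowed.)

Greedy by earliest finish: after sorting by end time, pick each interval compatible with the last pick.
By end time: (6,7), (7,8), (8,9), (8,10), (8,13), (19,20), (17,21).
Pick (6,7); next start ≥ 7 → (7,8); next start ≥ 8 → (8,9); next start ≥ 9 → (19,20).
Selected 4 observations.

4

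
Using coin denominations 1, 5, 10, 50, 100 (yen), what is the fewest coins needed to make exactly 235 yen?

235 − 2×100→35 − 3×10→5 − 1×5→0
Total coins = 2 + 3 + 1 = 6

6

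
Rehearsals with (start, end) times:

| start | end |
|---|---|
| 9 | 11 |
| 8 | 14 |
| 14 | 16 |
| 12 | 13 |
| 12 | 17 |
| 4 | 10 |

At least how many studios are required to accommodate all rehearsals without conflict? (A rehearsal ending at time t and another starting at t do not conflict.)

The answer is the maximum number of intervals overlapping at any instant.
Events (time:±→running): 4:+→1 8:+→2 9:+→3 … peak 3.

3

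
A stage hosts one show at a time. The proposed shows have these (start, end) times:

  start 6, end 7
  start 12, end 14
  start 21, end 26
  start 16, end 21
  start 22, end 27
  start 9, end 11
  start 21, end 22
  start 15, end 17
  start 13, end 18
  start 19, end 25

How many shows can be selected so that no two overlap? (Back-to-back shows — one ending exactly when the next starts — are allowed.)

6

By end time: (6,7), (9,11), (12,14), (15,17), (13,18), (16,21), (21,22), (19,25), (21,26), (22,27).
Pick (6,7); next start ≥ 7 → (9,11); next start ≥ 11 → (12,14); next start ≥ 14 → (15,17); next start ≥ 17 → (21,22); next start ≥ 22 → (22,27).
Selected 6 shows.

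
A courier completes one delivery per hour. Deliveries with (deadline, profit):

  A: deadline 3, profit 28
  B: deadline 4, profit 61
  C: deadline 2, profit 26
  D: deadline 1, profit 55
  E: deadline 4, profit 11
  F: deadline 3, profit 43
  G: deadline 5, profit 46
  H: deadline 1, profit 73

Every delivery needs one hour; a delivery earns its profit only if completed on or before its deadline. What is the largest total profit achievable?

Take jobs in profit order; each goes to the latest open slot no later than its deadline.
Profit order: H=73 B=61 D=55 G=46 F=43 A=28 C=26 E=11
Assign: H→slot 1, B→slot 4, D skipped, G→slot 5, F→slot 3, A→slot 2, C skipped, E skipped.
Slots: [1:H] [2:A] [3:F] [4:B] [5:G]
Profit = 73 + 28 + 43 + 61 + 46 = 251

251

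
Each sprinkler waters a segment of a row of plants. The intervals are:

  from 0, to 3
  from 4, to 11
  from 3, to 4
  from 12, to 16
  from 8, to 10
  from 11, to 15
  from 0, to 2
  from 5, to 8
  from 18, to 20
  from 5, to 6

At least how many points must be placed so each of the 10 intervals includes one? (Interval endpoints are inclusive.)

Sorted: [0,2] [0,3] [3,4] [5,6] [5,8] [8,10] [4,11] [11,15] [12,16] [18,20]
{[0,2],[0,3]} hit by 2; {[3,4]} hit by 4; {[5,6],[5,8]} hit by 6; {[8,10],[4,11]} hit by 10; {[11,15],[12,16]} hit by 15; {[18,20]} hit by 20.
Points: 2, 4, 6, 10, 15, 20 (6 total).

6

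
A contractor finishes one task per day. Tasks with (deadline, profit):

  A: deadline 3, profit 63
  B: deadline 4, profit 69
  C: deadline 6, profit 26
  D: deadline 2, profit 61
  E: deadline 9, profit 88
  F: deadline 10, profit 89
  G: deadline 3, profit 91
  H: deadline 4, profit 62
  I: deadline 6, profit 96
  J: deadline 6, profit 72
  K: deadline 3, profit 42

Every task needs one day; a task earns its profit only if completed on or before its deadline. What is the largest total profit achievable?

Take jobs in profit order; each goes to the latest open slot no later than its deadline.
By profit: I(d6,96), G(d3,91), F(d10,89), E(d9,88), J(d6,72), B(d4,69), A(d3,63), H(d4,62), D(d2,61), K(d3,42), C(d6,26)
I→slot 6; G→slot 3; F→slot 10; E→slot 9; J→slot 5; B→slot 4; A→slot 2; H→slot 1; D skipped; K skipped; C skipped.
Profit = 62 + 63 + 91 + 69 + 72 + 96 + 88 + 89 = 630

630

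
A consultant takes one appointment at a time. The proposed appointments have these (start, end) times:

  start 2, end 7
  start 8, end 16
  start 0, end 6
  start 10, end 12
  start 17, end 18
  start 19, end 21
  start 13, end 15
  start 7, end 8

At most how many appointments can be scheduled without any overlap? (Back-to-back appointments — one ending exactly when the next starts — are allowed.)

6

Order by finish time; keep every interval that doesn't clash with the previous kept one.
By end time: (0,6), (2,7), (7,8), (10,12), (13,15), (8,16), (17,18), (19,21).
Pick (0,6); next start ≥ 6 → (7,8); next start ≥ 8 → (10,12); next start ≥ 12 → (13,15); next start ≥ 15 → (17,18); next start ≥ 18 → (19,21).
Selected 6 appointments.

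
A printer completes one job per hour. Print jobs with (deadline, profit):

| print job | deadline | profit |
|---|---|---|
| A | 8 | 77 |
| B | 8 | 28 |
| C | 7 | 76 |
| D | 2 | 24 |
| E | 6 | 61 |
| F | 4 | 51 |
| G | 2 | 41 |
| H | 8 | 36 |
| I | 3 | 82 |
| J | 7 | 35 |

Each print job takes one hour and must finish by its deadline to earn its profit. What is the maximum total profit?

459

Sort by profit descending; place each in the latest free slot ≤ its deadline.
Profit order: I=82 A=77 C=76 E=61 F=51 G=41 H=36 J=35 B=28 D=24
Assign: I→slot 3, A→slot 8, C→slot 7, E→slot 6, F→slot 4, G→slot 2, H→slot 5, J→slot 1, B skipped, D skipped.
Slots: [1:J] [2:G] [3:I] [4:F] [5:H] [6:E] [7:C] [8:A]
Profit = 35 + 41 + 82 + 51 + 36 + 61 + 76 + 77 = 459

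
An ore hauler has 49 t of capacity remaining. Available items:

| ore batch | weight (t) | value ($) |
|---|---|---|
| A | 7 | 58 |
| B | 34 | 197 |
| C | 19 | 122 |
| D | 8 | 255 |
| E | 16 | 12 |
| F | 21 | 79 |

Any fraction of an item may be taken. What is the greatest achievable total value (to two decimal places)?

521.91

Sort by value per unit weight and fill in that order.
Order: D (255/8=31.88) > A (58/7=8.29) > C (122/19=6.42) > B (197/34=5.79) > F (79/21=3.76) > E (12/16=0.75)
Fill: take D (8 @ 255) → take A (7 @ 58) → take C (19 @ 122) → take 15/34 of B → 86.91; 49/49 used.
Total value = 521.91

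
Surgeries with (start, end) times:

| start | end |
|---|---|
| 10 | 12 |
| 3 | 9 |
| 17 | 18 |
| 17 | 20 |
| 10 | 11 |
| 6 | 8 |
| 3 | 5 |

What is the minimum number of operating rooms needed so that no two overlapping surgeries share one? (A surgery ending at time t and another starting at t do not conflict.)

2

Count concurrent intervals with a sweep; the peak is the room count.
Events (time:±→running): 3:+→1 3:+→2 … peak 2.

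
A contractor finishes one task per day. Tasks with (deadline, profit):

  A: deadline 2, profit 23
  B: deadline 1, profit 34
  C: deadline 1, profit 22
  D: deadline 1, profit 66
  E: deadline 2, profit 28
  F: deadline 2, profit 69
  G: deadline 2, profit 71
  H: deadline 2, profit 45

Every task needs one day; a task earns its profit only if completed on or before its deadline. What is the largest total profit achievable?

140

By profit: G(d2,71), F(d2,69), D(d1,66), H(d2,45), B(d1,34), E(d2,28), A(d2,23), C(d1,22)
G→slot 2; F→slot 1; D skipped; H skipped; B skipped; E skipped; A skipped; C skipped.
Profit = 69 + 71 = 140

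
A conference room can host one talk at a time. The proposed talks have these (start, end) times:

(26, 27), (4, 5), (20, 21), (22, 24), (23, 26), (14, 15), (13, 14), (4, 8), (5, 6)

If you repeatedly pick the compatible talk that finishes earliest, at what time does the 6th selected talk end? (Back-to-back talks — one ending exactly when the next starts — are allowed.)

Greedy by earliest finish: after sorting by end time, pick each interval compatible with the last pick.
By end time: (4,5), (5,6), (4,8), (13,14), (14,15), (20,21), (22,24), (23,26), (26,27).
Pick (4,5); next start ≥ 5 → (5,6); next start ≥ 6 → (13,14); next start ≥ 14 → (14,15); next start ≥ 15 → (20,21); next start ≥ 21 → (22,24); next start ≥ 24 → (26,27).
Selected: (4,5) (5,6) (13,14) (14,15) (20,21) (22,24) (26,27)

24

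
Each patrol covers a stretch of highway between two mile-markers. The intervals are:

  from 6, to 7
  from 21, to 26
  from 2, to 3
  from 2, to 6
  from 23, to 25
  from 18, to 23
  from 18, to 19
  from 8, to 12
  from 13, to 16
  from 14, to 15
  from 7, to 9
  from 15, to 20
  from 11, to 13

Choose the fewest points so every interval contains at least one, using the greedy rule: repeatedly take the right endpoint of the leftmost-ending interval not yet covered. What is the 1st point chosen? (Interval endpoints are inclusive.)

By right end: [2,3]  [2,6]  [6,7]  [7,9]  [8,12]  [11,13]  [14,15]  [13,16]  [18,19]  [15,20]  [18,23]  [23,25]  [21,26]
[2,3] uncovered → point at 3; [6,7] uncovered → point at 7; [8,12] uncovered → point at 12; [14,15] uncovered → point at 15; [18,19] uncovered → point at 19; [23,25] uncovered → point at 25.
Points: 3, 7, 12, 15, 19, 25 (6 total).

3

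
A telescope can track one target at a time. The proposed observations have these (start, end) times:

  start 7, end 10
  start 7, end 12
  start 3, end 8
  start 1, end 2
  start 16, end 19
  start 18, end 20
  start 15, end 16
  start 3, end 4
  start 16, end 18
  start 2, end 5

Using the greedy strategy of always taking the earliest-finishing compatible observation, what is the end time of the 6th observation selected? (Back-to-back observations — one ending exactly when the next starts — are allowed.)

Sorted by end: (1,2)  (3,4)  (2,5)  (3,8)  (7,10)  (7,12)  (15,16)  (16,18)  (16,19)  (18,20)
take (1,2); take (3,4); skip (2,5); take (7,10); take (15,16); take (16,18); take (18,20).
Selected: (1,2) (3,4) (7,10) (15,16) (16,18) (18,20)

20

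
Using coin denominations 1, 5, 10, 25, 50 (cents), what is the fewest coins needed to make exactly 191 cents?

Use the largest denomination that fits, subtract, and repeat.
191 − 3×50→41 − 1×25→16 − 1×10→6 − 1×5→1 − 1×1→0
Total coins = 3 + 1 + 1 + 1 + 1 = 7

7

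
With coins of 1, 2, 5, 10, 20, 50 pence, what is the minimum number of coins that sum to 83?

Use the largest denomination that fits, subtract, and repeat.
83 = 1×50 + 1×20 + 1×10 + 1×2 + 1×1
Total coins = 1 + 1 + 1 + 1 + 1 = 5

5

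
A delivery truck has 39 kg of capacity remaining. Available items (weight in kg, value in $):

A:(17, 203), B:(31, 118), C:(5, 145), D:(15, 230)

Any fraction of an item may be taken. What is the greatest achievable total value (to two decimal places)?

Sort by value per unit weight and fill in that order.
Ratios (sorted): C 29.00, D 15.33, A 11.94, B 3.81
take C (5 @ 145); take D (15 @ 230); take A (17 @ 203); take 2/31 of B → 7.61. Capacity used 39/39.
Total value = 585.61

585.61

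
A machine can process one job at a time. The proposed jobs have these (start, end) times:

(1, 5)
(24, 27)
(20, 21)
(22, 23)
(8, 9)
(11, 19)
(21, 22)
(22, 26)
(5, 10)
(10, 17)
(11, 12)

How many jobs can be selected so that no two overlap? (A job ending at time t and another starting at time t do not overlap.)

7

Sorted by end: (1,5)  (8,9)  (5,10)  (11,12)  (10,17)  (11,19)  (20,21)  (21,22)  (22,23)  (22,26)  (24,27)
take (1,5); take (8,9); skip (5,10); take (11,12); skip (11,19); take (20,21); take (21,22); take (22,23); take (24,27).
Selected 7 jobs.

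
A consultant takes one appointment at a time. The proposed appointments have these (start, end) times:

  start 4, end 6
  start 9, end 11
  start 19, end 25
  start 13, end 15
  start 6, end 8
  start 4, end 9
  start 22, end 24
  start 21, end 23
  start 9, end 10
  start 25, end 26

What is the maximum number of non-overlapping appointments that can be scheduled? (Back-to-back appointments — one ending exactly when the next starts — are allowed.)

6

Order by finish time; keep every interval that doesn't clash with the previous kept one.
Sorted by end: (4,6)  (6,8)  (4,9)  (9,10)  (9,11)  (13,15)  (21,23)  (22,24)  (19,25)  (25,26)
take (4,6); take (6,8); take (9,10); skip (9,11); take (13,15); take (21,23); take (25,26).
Selected 6 appointments.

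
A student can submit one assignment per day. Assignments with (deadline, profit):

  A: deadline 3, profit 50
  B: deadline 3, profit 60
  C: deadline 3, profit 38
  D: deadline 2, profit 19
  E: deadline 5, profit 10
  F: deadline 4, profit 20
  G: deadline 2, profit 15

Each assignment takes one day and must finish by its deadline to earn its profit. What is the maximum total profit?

178

By profit: B(d3,60), A(d3,50), C(d3,38), F(d4,20), D(d2,19), G(d2,15), E(d5,10)
B→slot 3; A→slot 2; C→slot 1; F→slot 4; D skipped; G skipped; E→slot 5.
Profit = 38 + 50 + 60 + 20 + 10 = 178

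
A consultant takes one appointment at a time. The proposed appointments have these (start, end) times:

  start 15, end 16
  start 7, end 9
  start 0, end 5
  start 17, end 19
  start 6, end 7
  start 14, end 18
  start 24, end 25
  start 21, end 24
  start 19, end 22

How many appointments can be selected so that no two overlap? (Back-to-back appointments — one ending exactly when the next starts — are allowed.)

Greedy by earliest finish: after sorting by end time, pick each interval compatible with the last pick.
Sorted by end: (0,5)  (6,7)  (7,9)  (15,16)  (14,18)  (17,19)  (19,22)  (21,24)  (24,25)
take (0,5); take (6,7); take (7,9); take (15,16); skip (14,18); take (17,19); take (19,22); skip (21,24); take (24,25).
Selected 7 appointments.

7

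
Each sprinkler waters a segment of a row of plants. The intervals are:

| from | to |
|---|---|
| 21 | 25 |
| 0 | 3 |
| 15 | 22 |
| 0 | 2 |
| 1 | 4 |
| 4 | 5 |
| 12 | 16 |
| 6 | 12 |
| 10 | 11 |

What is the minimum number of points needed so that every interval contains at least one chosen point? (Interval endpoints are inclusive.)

5

Sort by right endpoint; whenever an interval is uncovered, place a point at its right end.
Sorted: [0,2] [0,3] [1,4] [4,5] [10,11] [6,12] [12,16] [15,22] [21,25]
{[0,2],[0,3],[1,4]} hit by 2; {[4,5]} hit by 5; {[10,11],[6,12]} hit by 11; {[12,16],[15,22]} hit by 16; {[21,25]} hit by 25.
Points: 2, 5, 11, 16, 25 (5 total).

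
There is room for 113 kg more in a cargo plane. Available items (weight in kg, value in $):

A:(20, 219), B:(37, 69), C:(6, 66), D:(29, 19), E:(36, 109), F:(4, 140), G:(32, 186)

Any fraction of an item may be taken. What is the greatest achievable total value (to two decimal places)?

747.97

Ratios (sorted): F 35.00, C 11.00, A 10.95, G 5.81, E 3.03, B 1.86, D 0.66
take F (4 @ 140); take C (6 @ 66); take A (20 @ 219); take G (32 @ 186); take E (36 @ 109); take 15/37 of B → 27.97. Capacity used 113/113.
Total value = 747.97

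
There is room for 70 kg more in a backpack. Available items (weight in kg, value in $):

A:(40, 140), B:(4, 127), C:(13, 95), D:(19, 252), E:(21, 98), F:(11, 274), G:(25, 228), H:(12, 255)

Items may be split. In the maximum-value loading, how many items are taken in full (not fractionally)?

4

Sort by value per unit weight and fill in that order.
Order: B (127/4=31.75) > F (274/11=24.91) > H (255/12=21.25) > D (252/19=13.26) > G (228/25=9.12) > C (95/13=7.31) > E (98/21=4.67) > A (140/40=3.50)
Fill: take B (4 @ 127) → take F (11 @ 274) → take H (12 @ 255) → take D (19 @ 252) → take 24/25 of G → 218.88; 70/70 used.
4 item(s) taken whole; one partial (take 24/25 of G).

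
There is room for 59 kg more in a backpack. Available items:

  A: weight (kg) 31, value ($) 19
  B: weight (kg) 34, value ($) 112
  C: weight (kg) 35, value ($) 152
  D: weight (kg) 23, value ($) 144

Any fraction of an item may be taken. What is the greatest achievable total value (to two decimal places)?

299.29

Sort by value per unit weight and fill in that order.
Order: D (144/23=6.26) > C (152/35=4.34) > B (112/34=3.29) > A (19/31=0.61)
Fill: take D (23 @ 144) → take C (35 @ 152) → take 1/34 of B → 3.29; 59/59 used.
Total value = 299.29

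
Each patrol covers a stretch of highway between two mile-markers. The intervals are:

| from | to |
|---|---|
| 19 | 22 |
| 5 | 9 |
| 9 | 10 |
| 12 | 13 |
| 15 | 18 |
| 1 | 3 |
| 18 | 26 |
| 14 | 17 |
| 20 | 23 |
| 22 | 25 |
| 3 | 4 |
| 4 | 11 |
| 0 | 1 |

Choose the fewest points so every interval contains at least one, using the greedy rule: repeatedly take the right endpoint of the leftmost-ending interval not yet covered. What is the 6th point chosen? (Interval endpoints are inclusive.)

22

By right end: [0,1]  [1,3]  [3,4]  [5,9]  [9,10]  [4,11]  [12,13]  [14,17]  [15,18]  [19,22]  [20,23]  [22,25]  [18,26]
[0,1] uncovered → point at 1; [3,4] uncovered → point at 4; [5,9] uncovered → point at 9; [12,13] uncovered → point at 13; [14,17] uncovered → point at 17; [19,22] uncovered → point at 22.
Points: 1, 4, 9, 13, 17, 22 (6 total).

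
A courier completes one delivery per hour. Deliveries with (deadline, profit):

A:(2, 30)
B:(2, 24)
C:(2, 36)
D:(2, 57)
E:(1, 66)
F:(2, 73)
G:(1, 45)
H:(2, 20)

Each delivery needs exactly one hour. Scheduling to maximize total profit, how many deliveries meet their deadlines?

2

Take jobs in profit order; each goes to the latest open slot no later than its deadline.
By profit: F(d2,73), E(d1,66), D(d2,57), G(d1,45), C(d2,36), A(d2,30), B(d2,24), H(d2,20)
F→slot 2; E→slot 1; D skipped; G skipped; C skipped; A skipped; B skipped; H skipped.
2 of 8 scheduled.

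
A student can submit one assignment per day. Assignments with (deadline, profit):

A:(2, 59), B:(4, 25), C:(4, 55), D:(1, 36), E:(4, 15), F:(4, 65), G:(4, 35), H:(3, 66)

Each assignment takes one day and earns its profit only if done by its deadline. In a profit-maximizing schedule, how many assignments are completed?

4

Profit order: H=66 F=65 A=59 C=55 D=36 G=35 B=25 E=15
Assign: H→slot 3, F→slot 4, A→slot 2, C→slot 1, D skipped, G skipped, B skipped, E skipped.
Slots: [1:C] [2:A] [3:H] [4:F]
4 of 8 scheduled.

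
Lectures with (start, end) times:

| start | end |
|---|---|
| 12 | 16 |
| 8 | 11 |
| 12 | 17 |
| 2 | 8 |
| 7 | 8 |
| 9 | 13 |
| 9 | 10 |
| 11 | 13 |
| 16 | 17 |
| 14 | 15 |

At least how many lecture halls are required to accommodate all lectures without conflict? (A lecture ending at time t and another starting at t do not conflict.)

starts: [2, 7, 8, 9, 9, 11, 12, 12, 14, 16]
ends:   [8, 8, 10, 11, 13, 13, 15, 16, 17, 17]
s2→1 s7→2 e8→1 e8→0 s8→1 s9→2 s9→3 e10→2 e11→1 s11→2 s12→3 s12→4  — peak 4.

4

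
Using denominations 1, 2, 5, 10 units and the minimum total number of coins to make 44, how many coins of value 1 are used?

Use the largest denomination that fits, subtract, and repeat.
44 = 4×10 + 2×2
Count of 1: 0

0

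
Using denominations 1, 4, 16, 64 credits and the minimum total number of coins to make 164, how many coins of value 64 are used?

164 = 2×64 + 2×16 + 1×4
Count of 64: 2

2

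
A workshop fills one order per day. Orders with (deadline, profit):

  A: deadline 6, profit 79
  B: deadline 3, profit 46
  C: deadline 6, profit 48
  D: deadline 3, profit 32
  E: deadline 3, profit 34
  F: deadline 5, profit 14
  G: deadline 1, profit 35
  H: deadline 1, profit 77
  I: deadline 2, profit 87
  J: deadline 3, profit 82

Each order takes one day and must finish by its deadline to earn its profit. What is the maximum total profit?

387

Sort by profit descending; place each in the latest free slot ≤ its deadline.
Profit order: I=87 J=82 A=79 H=77 C=48 B=46 G=35 E=34 D=32 F=14
Assign: I→slot 2, J→slot 3, A→slot 6, H→slot 1, C→slot 5, B skipped, G skipped, E skipped, D skipped, F→slot 4.
Slots: [1:H] [2:I] [3:J] [4:F] [5:C] [6:A]
Profit = 77 + 87 + 82 + 14 + 48 + 79 = 387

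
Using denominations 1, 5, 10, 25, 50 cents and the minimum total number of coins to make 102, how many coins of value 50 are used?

2

Greedy: take as many of the largest coin as possible, then repeat with the remainder.
102 − 2×50→2 − 2×1→0
Count of 50: 2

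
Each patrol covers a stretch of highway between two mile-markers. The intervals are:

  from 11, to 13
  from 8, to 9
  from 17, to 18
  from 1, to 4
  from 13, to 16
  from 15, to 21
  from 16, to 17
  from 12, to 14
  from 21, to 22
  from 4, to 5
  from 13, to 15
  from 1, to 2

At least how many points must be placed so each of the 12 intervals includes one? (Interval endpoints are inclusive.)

6

Process intervals by earliest right end; each time one isn't hit yet, stab at its right endpoint.
By right end: [1,2]  [1,4]  [4,5]  [8,9]  [11,13]  [12,14]  [13,15]  [13,16]  [16,17]  [17,18]  [15,21]  [21,22]
[1,2] uncovered → point at 2; [4,5] uncovered → point at 5; [8,9] uncovered → point at 9; [11,13] uncovered → point at 13; [16,17] uncovered → point at 17; [21,22] uncovered → point at 22.
Points: 2, 5, 9, 13, 17, 22 (6 total).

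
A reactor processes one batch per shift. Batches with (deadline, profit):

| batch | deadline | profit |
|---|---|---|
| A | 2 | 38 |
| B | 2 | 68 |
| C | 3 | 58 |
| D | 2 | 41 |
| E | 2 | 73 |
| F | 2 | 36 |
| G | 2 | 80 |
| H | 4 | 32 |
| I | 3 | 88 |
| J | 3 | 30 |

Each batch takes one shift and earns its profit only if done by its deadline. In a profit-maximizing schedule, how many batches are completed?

Sort by profit descending; place each in the latest free slot ≤ its deadline.
By profit: I(d3,88), G(d2,80), E(d2,73), B(d2,68), C(d3,58), D(d2,41), A(d2,38), F(d2,36), H(d4,32), J(d3,30)
I→slot 3; G→slot 2; E→slot 1; B skipped; C skipped; D skipped; A skipped; F skipped; H→slot 4; J skipped.
4 of 10 scheduled.

4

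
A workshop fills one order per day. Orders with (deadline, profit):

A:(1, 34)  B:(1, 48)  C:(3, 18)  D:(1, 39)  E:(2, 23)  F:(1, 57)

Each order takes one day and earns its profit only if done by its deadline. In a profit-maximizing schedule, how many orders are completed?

3

Take jobs in profit order; each goes to the latest open slot no later than its deadline.
Profit order: F=57 B=48 D=39 A=34 E=23 C=18
Assign: F→slot 1, B skipped, D skipped, A skipped, E→slot 2, C→slot 3.
Slots: [1:F] [2:E] [3:C]
3 of 6 scheduled.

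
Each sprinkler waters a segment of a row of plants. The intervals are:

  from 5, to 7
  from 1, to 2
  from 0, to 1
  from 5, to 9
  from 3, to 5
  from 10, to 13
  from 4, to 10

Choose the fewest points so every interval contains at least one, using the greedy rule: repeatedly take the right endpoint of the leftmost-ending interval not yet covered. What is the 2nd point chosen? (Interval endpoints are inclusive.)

5

Process intervals by earliest right end; each time one isn't hit yet, stab at its right endpoint.
By right end: [0,1]  [1,2]  [3,5]  [5,7]  [5,9]  [4,10]  [10,13]
[0,1] uncovered → point at 1; [3,5] uncovered → point at 5; [10,13] uncovered → point at 13.
Points: 1, 5, 13 (3 total).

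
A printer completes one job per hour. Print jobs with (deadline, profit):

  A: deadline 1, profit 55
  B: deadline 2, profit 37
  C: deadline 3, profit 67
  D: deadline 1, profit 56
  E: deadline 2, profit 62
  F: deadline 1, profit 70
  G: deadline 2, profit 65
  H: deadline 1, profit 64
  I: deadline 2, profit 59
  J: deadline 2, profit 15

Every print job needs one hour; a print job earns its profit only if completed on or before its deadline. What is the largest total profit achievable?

Sort by profit descending; place each in the latest free slot ≤ its deadline.
By profit: F(d1,70), C(d3,67), G(d2,65), H(d1,64), E(d2,62), I(d2,59), D(d1,56), A(d1,55), B(d2,37), J(d2,15)
F→slot 1; C→slot 3; G→slot 2; H skipped; E skipped; I skipped; D skipped; A skipped; B skipped; J skipped.
Profit = 70 + 65 + 67 = 202

202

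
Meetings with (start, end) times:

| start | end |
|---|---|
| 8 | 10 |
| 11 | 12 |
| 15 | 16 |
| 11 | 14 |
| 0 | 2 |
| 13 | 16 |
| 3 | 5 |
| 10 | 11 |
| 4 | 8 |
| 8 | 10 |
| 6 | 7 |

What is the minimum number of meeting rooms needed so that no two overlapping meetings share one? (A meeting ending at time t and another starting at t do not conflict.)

2

starts: [0, 3, 4, 6, 8, 8, 10, 11, 11, 13, 15]
ends:   [2, 5, 7, 8, 10, 10, 11, 12, 14, 16, 16]
s0→1 e2→0 s3→1 s4→2  — peak 2.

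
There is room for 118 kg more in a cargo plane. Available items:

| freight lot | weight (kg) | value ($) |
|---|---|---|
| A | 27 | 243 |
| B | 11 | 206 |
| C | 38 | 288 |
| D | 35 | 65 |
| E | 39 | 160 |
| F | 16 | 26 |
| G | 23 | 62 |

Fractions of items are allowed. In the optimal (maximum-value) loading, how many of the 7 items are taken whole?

4

Sort by value per unit weight and fill in that order.
Ratios (sorted): B 18.73, A 9.00, C 7.58, E 4.10, G 2.70, D 1.86, F 1.62
take B (11 @ 206); take A (27 @ 243); take C (38 @ 288); take E (39 @ 160); take 3/23 of G → 8.09. Capacity used 118/118.
4 item(s) taken whole; one partial (take 3/23 of G).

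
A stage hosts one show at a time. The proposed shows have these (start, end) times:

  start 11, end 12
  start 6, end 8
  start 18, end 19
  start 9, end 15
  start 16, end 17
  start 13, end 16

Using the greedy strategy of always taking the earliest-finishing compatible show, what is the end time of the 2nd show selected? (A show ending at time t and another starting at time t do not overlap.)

12

By end time: (6,8), (11,12), (9,15), (13,16), (16,17), (18,19).
Pick (6,8); next start ≥ 8 → (11,12); next start ≥ 12 → (13,16); next start ≥ 16 → (16,17); next start ≥ 17 → (18,19).
Selected: (6,8) (11,12) (13,16) (16,17) (18,19)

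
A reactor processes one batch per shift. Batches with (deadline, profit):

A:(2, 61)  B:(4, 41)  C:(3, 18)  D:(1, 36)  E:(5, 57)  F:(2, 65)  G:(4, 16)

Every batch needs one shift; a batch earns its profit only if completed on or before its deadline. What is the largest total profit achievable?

242

Take jobs in profit order; each goes to the latest open slot no later than its deadline.
Profit order: F=65 A=61 E=57 B=41 D=36 C=18 G=16
Assign: F→slot 2, A→slot 1, E→slot 5, B→slot 4, D skipped, C→slot 3, G skipped.
Slots: [1:A] [2:F] [3:C] [4:B] [5:E]
Profit = 61 + 65 + 18 + 41 + 57 = 242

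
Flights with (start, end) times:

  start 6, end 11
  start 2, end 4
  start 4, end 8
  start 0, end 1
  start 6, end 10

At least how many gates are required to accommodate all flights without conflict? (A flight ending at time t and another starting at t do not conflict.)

Count concurrent intervals with a sweep; the peak is the room count.
starts: [0, 2, 4, 6, 6]
ends:   [1, 4, 8, 10, 11]
s0→1 e1→0 s2→1 e4→0 s4→1 s6→2 s6→3  — peak 3.

3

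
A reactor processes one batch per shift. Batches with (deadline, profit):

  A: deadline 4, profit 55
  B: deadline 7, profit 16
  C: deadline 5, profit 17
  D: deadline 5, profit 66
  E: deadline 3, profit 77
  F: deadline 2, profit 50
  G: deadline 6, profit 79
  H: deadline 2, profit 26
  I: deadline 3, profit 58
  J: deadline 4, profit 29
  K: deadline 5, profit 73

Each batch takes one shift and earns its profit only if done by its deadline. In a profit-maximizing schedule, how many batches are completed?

7

Sort by profit descending; place each in the latest free slot ≤ its deadline.
By profit: G(d6,79), E(d3,77), K(d5,73), D(d5,66), I(d3,58), A(d4,55), F(d2,50), J(d4,29), H(d2,26), C(d5,17), B(d7,16)
G→slot 6; E→slot 3; K→slot 5; D→slot 4; I→slot 2; A→slot 1; F skipped; J skipped; H skipped; C skipped; B→slot 7.
7 of 11 scheduled.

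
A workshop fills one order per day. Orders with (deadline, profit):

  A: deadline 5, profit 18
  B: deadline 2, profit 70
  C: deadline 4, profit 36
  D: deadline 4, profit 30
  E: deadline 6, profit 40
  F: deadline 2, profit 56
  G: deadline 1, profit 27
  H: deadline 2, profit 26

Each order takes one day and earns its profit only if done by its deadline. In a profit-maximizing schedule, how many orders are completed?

By profit: B(d2,70), F(d2,56), E(d6,40), C(d4,36), D(d4,30), G(d1,27), H(d2,26), A(d5,18)
B→slot 2; F→slot 1; E→slot 6; C→slot 4; D→slot 3; G skipped; H skipped; A→slot 5.
6 of 8 scheduled.

6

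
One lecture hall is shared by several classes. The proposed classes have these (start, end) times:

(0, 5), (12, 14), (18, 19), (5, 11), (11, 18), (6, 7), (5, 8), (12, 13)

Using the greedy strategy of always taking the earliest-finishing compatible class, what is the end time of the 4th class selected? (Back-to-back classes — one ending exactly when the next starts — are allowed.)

19

Order by finish time; keep every interval that doesn't clash with the previous kept one.
Sorted by end: (0,5)  (6,7)  (5,8)  (5,11)  (12,13)  (12,14)  (11,18)  (18,19)
take (0,5); take (6,7); skip (5,11); take (12,13); skip (12,14); take (18,19).
Selected: (0,5) (6,7) (12,13) (18,19)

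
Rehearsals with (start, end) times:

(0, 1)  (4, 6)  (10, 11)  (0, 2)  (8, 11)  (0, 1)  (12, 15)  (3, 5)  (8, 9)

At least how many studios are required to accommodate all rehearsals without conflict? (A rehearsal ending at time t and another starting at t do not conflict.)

Count concurrent intervals with a sweep; the peak is the room count.
Events (time:±→running): 0:+→1 0:+→2 0:+→3 … peak 3.

3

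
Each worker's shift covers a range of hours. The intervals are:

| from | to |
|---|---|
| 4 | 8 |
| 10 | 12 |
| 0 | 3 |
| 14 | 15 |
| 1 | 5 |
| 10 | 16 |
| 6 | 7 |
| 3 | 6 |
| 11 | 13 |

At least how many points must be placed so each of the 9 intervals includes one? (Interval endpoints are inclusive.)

Sorted: [0,3] [1,5] [3,6] [6,7] [4,8] [10,12] [11,13] [14,15] [10,16]
{[0,3],[1,5],[3,6]} hit by 3; {[6,7],[4,8]} hit by 7; {[10,12],[11,13]} hit by 12; {[14,15],[10,16]} hit by 15.
Points: 3, 7, 12, 15 (4 total).

4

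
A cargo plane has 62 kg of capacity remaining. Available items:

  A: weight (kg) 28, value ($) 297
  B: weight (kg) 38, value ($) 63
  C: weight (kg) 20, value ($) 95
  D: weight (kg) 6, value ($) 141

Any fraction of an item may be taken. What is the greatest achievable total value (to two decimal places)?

Greedy by value/weight ratio, highest first.
Order: D (141/6=23.50) > A (297/28=10.61) > C (95/20=4.75) > B (63/38=1.66)
Fill: take D (6 @ 141) → take A (28 @ 297) → take C (20 @ 95) → take 8/38 of B → 13.26; 62/62 used.
Total value = 546.26

546.26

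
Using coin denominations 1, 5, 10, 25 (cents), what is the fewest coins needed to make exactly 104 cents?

Greedy: take as many of the largest coin as possible, then repeat with the remainder.
104 − 4×25→4 − 4×1→0
Total coins = 4 + 4 = 8

8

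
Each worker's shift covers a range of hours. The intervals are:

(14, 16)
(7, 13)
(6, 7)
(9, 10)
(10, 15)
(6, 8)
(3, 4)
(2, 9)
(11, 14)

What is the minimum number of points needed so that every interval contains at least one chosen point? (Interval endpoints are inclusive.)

4

By right end: [3,4]  [6,7]  [6,8]  [2,9]  [9,10]  [7,13]  [11,14]  [10,15]  [14,16]
[3,4] uncovered → point at 4; [6,7] uncovered → point at 7; [9,10] uncovered → point at 10; [11,14] uncovered → point at 14.
Points: 4, 7, 10, 14 (4 total).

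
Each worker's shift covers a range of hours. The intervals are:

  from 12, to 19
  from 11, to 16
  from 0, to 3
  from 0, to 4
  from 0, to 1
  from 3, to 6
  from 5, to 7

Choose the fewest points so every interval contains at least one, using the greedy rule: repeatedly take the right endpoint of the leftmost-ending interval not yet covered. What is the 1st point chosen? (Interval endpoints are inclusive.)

By right end: [0,1]  [0,3]  [0,4]  [3,6]  [5,7]  [11,16]  [12,19]
[0,1] uncovered → point at 1; [3,6] uncovered → point at 6; [11,16] uncovered → point at 16.
Points: 1, 6, 16 (3 total).

1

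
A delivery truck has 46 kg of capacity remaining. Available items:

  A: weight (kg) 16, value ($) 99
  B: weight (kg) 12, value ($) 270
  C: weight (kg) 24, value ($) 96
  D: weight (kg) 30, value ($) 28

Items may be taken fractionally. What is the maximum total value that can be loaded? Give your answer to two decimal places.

441.00

Greedy by value/weight ratio, highest first.
Ratios (sorted): B 22.50, A 6.19, C 4.00, D 0.93
take B (12 @ 270); take A (16 @ 99); take 18/24 of C → 72.00. Capacity used 46/46.
Total value = 441.00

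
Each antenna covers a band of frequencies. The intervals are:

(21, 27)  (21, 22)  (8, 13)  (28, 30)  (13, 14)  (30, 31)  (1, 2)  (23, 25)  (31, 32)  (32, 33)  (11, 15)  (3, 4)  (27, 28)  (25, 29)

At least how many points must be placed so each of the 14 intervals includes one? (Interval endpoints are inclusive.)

8

By right end: [1,2]  [3,4]  [8,13]  [13,14]  [11,15]  [21,22]  [23,25]  [21,27]  [27,28]  [25,29]  [28,30]  [30,31]  [31,32]  [32,33]
[1,2] uncovered → point at 2; [3,4] uncovered → point at 4; [8,13] uncovered → point at 13; [21,22] uncovered → point at 22; [23,25] uncovered → point at 25; [27,28] uncovered → point at 28; [30,31] uncovered → point at 31; [32,33] uncovered → point at 33.
Points: 2, 4, 13, 22, 25, 28, 31, 33 (8 total).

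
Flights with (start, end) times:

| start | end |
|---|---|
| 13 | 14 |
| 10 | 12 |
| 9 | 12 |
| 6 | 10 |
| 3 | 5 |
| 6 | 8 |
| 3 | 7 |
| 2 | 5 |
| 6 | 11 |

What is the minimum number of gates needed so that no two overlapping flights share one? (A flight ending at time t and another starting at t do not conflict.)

4

The answer is the maximum number of intervals overlapping at any instant.
Events (time:±→running): 2:+→1 3:+→2 3:+→3 5:-→2 5:-→1 6:+→2 6:+→3 6:+→4 … peak 4.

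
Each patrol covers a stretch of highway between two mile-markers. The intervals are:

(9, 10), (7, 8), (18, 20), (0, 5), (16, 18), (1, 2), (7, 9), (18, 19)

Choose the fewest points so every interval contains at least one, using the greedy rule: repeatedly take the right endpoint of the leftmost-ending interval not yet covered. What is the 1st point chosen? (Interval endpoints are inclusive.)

Process intervals by earliest right end; each time one isn't hit yet, stab at its right endpoint.
Sorted: [1,2] [0,5] [7,8] [7,9] [9,10] [16,18] [18,19] [18,20]
{[1,2],[0,5]} hit by 2; {[7,8],[7,9]} hit by 8; {[9,10]} hit by 10; {[16,18],[18,19],[18,20]} hit by 18.
Points: 2, 8, 10, 18 (4 total).

2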